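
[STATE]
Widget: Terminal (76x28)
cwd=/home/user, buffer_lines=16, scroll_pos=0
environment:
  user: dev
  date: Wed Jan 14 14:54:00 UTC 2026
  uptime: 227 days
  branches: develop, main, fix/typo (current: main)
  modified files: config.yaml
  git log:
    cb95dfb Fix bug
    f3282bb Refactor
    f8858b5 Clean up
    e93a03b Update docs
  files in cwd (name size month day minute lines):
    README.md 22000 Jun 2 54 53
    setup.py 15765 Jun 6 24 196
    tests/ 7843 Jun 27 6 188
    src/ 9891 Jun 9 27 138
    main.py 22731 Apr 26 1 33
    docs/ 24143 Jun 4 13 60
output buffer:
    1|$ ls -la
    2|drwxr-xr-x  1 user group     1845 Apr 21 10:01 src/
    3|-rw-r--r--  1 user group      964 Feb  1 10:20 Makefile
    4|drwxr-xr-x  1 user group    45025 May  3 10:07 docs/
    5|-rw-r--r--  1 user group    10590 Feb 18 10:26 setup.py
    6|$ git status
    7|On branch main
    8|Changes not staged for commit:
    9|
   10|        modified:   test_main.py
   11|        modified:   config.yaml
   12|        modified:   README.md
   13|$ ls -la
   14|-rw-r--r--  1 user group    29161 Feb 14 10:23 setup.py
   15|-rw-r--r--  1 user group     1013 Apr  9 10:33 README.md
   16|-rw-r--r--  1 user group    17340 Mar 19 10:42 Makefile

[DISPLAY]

$ ls -la                                                                    
drwxr-xr-x  1 user group     1845 Apr 21 10:01 src/                         
-rw-r--r--  1 user group      964 Feb  1 10:20 Makefile                     
drwxr-xr-x  1 user group    45025 May  3 10:07 docs/                        
-rw-r--r--  1 user group    10590 Feb 18 10:26 setup.py                     
$ git status                                                                
On branch main                                                              
Changes not staged for commit:                                              
                                                                            
        modified:   test_main.py                                            
        modified:   config.yaml                                             
        modified:   README.md                                               
$ ls -la                                                                    
-rw-r--r--  1 user group    29161 Feb 14 10:23 setup.py                     
-rw-r--r--  1 user group     1013 Apr  9 10:33 README.md                    
-rw-r--r--  1 user group    17340 Mar 19 10:42 Makefile                     
$ █                                                                         
                                                                            
                                                                            
                                                                            
                                                                            
                                                                            
                                                                            
                                                                            
                                                                            
                                                                            
                                                                            
                                                                            


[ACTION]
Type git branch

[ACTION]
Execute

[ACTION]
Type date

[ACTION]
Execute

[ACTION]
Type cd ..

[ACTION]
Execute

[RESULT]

$ ls -la                                                                    
drwxr-xr-x  1 user group     1845 Apr 21 10:01 src/                         
-rw-r--r--  1 user group      964 Feb  1 10:20 Makefile                     
drwxr-xr-x  1 user group    45025 May  3 10:07 docs/                        
-rw-r--r--  1 user group    10590 Feb 18 10:26 setup.py                     
$ git status                                                                
On branch main                                                              
Changes not staged for commit:                                              
                                                                            
        modified:   test_main.py                                            
        modified:   config.yaml                                             
        modified:   README.md                                               
$ ls -la                                                                    
-rw-r--r--  1 user group    29161 Feb 14 10:23 setup.py                     
-rw-r--r--  1 user group     1013 Apr  9 10:33 README.md                    
-rw-r--r--  1 user group    17340 Mar 19 10:42 Makefile                     
$ git branch                                                                
  develop                                                                   
* main                                                                      
  fix/typo                                                                  
$ date                                                                      
Wed Jan 14 14:54:00 UTC 2026                                                
$ cd ..                                                                     
                                                                            
$ █                                                                         
                                                                            
                                                                            
                                                                            


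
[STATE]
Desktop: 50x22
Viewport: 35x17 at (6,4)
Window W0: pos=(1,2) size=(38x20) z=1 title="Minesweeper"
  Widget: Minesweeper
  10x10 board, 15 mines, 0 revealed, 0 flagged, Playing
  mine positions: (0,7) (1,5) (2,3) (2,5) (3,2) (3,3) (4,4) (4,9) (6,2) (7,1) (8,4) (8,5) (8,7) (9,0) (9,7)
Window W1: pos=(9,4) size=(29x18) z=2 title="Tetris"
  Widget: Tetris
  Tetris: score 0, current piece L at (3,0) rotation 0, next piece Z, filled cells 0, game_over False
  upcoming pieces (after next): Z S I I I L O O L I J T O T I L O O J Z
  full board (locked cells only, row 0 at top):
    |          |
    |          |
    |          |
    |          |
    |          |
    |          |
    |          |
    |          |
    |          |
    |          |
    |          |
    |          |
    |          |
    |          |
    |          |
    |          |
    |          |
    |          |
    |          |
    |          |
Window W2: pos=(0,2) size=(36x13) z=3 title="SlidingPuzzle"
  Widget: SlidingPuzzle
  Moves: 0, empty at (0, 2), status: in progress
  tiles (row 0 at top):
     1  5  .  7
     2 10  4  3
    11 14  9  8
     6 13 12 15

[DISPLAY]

─────────────────────────────┨━┓┨  
┬────┬────┬────┐             ┃ ┃┃  
│  5 │    │  7 │             ┃─┨┃  
┼────┼────┼────┤             ┃ ┃┃  
│ 10 │  4 │  3 │             ┃ ┃┃  
┼────┼────┼────┤             ┃ ┃┃  
│ 14 │  9 │  8 │             ┃ ┃┃  
┼────┼────┼────┤             ┃ ┃┃  
│ 13 │ 12 │ 15 │             ┃ ┃┃  
┴────┴────┴────┘             ┃ ┃┃  
━━━━━━━━━━━━━━━━━━━━━━━━━━━━━┛ ┃┃  
   ┃          │                ┃┃  
   ┃          │                ┃┃  
   ┃          │                ┃┃  
   ┃          │                ┃┃  
   ┃          │                ┃┃  
   ┃          │                ┃┃  


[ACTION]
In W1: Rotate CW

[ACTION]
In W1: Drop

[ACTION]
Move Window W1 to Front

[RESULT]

───┏━━━━━━━━━━━━━━━━━━━━━━━━━━━┓┨  
┬──┃ Tetris                    ┃┃  
│  ┠───────────────────────────┨┃  
┼──┃          │Next:           ┃┃  
│ 1┃          │▓▓              ┃┃  
┼──┃          │ ▓▓             ┃┃  
│ 1┃          │                ┃┃  
┼──┃          │                ┃┃  
│ 1┃          │                ┃┃  
┴──┃          │Score:          ┃┃  
━━━┃          │0               ┃┃  
   ┃          │                ┃┃  
   ┃          │                ┃┃  
   ┃          │                ┃┃  
   ┃          │                ┃┃  
   ┃          │                ┃┃  
   ┃          │                ┃┃  


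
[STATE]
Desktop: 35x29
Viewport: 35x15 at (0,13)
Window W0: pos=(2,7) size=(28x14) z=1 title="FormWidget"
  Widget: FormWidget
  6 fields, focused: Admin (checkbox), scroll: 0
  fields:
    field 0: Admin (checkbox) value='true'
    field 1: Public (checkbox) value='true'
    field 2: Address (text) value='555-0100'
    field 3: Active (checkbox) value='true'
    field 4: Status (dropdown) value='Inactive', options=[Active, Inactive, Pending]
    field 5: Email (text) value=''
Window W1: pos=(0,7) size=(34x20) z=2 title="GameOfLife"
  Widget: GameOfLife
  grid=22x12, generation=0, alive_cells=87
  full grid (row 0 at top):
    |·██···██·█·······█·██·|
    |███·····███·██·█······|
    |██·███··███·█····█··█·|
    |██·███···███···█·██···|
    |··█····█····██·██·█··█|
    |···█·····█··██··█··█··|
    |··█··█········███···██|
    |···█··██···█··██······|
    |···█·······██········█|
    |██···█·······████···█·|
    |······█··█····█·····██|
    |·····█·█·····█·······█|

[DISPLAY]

┃██·███··███·█····█··█·          ┃ 
┃██·███···███···█·██···          ┃ 
┃··█····█····██·██·█··█          ┃ 
┃···█·····█··██··█··█··          ┃ 
┃··█··█········███···██          ┃ 
┃···█··██···█··██······          ┃ 
┃···█·······██········█          ┃ 
┃██···█·······████···█·          ┃ 
┃······█··█····█·····██          ┃ 
┃·····█·█·····█·······█          ┃ 
┃                                ┃ 
┃                                ┃ 
┃                                ┃ 
┗━━━━━━━━━━━━━━━━━━━━━━━━━━━━━━━━┛ 
                                   


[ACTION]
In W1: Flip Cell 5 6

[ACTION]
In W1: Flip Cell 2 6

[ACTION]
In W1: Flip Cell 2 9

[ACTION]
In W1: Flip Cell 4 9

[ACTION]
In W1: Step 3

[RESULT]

┃·····███···█····██·█··          ┃ 
┃·█··██··█···█·███·····          ┃ 
┃·██·████····██·██·····          ┃ 
┃·█····█·█···██····██··          ┃ 
┃······███·······██·█··          ┃ 
┃·██···██·······███·█·█          ┃ 
┃·····███····███·██·█··          ┃ 
┃······█·····█··█···█·█          ┃ 
┃·······█·······█···█··          ┃ 
┃·····██·············█·          ┃ 
┃                                ┃ 
┃                                ┃ 
┃                                ┃ 
┗━━━━━━━━━━━━━━━━━━━━━━━━━━━━━━━━┛ 
                                   


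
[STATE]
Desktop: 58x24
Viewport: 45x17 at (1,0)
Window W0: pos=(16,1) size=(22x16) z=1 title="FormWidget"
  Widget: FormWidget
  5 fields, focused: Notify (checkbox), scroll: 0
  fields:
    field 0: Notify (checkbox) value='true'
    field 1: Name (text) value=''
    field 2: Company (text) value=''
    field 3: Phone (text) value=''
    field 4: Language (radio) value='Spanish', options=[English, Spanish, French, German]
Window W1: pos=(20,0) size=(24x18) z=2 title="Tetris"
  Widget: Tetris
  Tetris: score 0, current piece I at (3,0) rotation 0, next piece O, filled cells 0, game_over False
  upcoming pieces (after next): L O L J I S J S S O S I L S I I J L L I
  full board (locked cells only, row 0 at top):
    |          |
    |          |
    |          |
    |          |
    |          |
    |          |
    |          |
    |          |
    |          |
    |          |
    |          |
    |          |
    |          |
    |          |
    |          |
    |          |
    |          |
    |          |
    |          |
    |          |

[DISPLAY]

                   ┏━━━━━━━━━━━━━━━━━━━━━━┓  
               ┏━━━┃ Tetris               ┃  
               ┃ Fo┠──────────────────────┨  
               ┠───┃          │Next:      ┃  
               ┃> N┃          │▓▓         ┃  
               ┃  N┃          │▓▓         ┃  
               ┃  C┃          │           ┃  
               ┃  P┃          │           ┃  
               ┃  L┃          │           ┃  
               ┃   ┃          │Score:     ┃  
               ┃   ┃          │0          ┃  
               ┃   ┃          │           ┃  
               ┃   ┃          │           ┃  
               ┃   ┃          │           ┃  
               ┃   ┃          │           ┃  
               ┃   ┃          │           ┃  
               ┗━━━┃          │           ┃  


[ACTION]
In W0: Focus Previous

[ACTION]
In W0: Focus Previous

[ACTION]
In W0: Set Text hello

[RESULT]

                   ┏━━━━━━━━━━━━━━━━━━━━━━┓  
               ┏━━━┃ Tetris               ┃  
               ┃ Fo┠──────────────────────┨  
               ┠───┃          │Next:      ┃  
               ┃  N┃          │▓▓         ┃  
               ┃  N┃          │▓▓         ┃  
               ┃  C┃          │           ┃  
               ┃> P┃          │           ┃  
               ┃  L┃          │           ┃  
               ┃   ┃          │Score:     ┃  
               ┃   ┃          │0          ┃  
               ┃   ┃          │           ┃  
               ┃   ┃          │           ┃  
               ┃   ┃          │           ┃  
               ┃   ┃          │           ┃  
               ┃   ┃          │           ┃  
               ┗━━━┃          │           ┃  


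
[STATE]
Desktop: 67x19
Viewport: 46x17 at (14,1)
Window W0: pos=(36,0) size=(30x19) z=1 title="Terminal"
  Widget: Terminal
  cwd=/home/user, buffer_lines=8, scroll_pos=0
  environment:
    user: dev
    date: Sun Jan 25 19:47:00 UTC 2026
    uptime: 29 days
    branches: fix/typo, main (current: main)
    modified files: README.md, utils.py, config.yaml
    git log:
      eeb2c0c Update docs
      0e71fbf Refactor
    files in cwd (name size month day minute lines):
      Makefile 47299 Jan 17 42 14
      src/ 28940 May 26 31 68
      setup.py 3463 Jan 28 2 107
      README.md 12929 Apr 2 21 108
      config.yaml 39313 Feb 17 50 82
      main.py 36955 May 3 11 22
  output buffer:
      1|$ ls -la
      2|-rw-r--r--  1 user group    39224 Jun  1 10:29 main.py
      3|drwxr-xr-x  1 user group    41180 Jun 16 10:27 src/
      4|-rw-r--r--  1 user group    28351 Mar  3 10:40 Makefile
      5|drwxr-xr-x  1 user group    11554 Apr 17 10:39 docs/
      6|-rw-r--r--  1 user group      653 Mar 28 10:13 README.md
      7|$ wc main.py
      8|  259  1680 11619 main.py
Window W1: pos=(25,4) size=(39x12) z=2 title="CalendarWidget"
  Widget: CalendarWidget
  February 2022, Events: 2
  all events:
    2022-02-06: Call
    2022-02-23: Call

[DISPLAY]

                      ┃ Terminal              
                      ┠───────────────────────
                      ┃$ ls -la               
           ┏━━━━━━━━━━━━━━━━━━━━━━━━━━━━━━━━━━
           ┃ CalendarWidget                   
           ┠──────────────────────────────────
           ┃            February 2022         
           ┃Mo Tu We Th Fr Sa Su              
           ┃    1  2  3  4  5  6*             
           ┃ 7  8  9 10 11 12 13              
           ┃14 15 16 17 18 19 20              
           ┃21 22 23* 24 25 26 27             
           ┃28                                
           ┃                                  
           ┗━━━━━━━━━━━━━━━━━━━━━━━━━━━━━━━━━━
                      ┃                       
                      ┃                       


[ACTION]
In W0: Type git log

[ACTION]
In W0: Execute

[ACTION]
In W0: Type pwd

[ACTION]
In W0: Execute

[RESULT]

                      ┃ Terminal              
                      ┠───────────────────────
                      ┃$ ls -la               
           ┏━━━━━━━━━━━━━━━━━━━━━━━━━━━━━━━━━━
           ┃ CalendarWidget                   
           ┠──────────────────────────────────
           ┃            February 2022         
           ┃Mo Tu We Th Fr Sa Su              
           ┃    1  2  3  4  5  6*             
           ┃ 7  8  9 10 11 12 13              
           ┃14 15 16 17 18 19 20              
           ┃21 22 23* 24 25 26 27             
           ┃28                                
           ┃                                  
           ┗━━━━━━━━━━━━━━━━━━━━━━━━━━━━━━━━━━
                      ┃$ █                    
                      ┃                       


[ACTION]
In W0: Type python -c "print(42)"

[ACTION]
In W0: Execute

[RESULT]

                      ┃ Terminal              
                      ┠───────────────────────
                      ┃-rw-r--r--  1 user grou
           ┏━━━━━━━━━━━━━━━━━━━━━━━━━━━━━━━━━━
           ┃ CalendarWidget                   
           ┠──────────────────────────────────
           ┃            February 2022         
           ┃Mo Tu We Th Fr Sa Su              
           ┃    1  2  3  4  5  6*             
           ┃ 7  8  9 10 11 12 13              
           ┃14 15 16 17 18 19 20              
           ┃21 22 23* 24 25 26 27             
           ┃28                                
           ┃                                  
           ┗━━━━━━━━━━━━━━━━━━━━━━━━━━━━━━━━━━
                      ┃42                     
                      ┃$ █                    


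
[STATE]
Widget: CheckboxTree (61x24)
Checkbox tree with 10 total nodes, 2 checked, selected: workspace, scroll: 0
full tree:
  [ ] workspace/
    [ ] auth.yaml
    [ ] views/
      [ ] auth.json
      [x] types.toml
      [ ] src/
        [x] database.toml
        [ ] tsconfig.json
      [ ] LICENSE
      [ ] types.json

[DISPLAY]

>[-] workspace/                                              
   [ ] auth.yaml                                             
   [-] views/                                                
     [ ] auth.json                                           
     [x] types.toml                                          
     [-] src/                                                
       [x] database.toml                                     
       [ ] tsconfig.json                                     
     [ ] LICENSE                                             
     [ ] types.json                                          
                                                             
                                                             
                                                             
                                                             
                                                             
                                                             
                                                             
                                                             
                                                             
                                                             
                                                             
                                                             
                                                             
                                                             


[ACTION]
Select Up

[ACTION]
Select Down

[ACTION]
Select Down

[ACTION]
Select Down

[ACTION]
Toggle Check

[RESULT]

 [-] workspace/                                              
   [ ] auth.yaml                                             
   [-] views/                                                
>    [x] auth.json                                           
     [x] types.toml                                          
     [-] src/                                                
       [x] database.toml                                     
       [ ] tsconfig.json                                     
     [ ] LICENSE                                             
     [ ] types.json                                          
                                                             
                                                             
                                                             
                                                             
                                                             
                                                             
                                                             
                                                             
                                                             
                                                             
                                                             
                                                             
                                                             
                                                             


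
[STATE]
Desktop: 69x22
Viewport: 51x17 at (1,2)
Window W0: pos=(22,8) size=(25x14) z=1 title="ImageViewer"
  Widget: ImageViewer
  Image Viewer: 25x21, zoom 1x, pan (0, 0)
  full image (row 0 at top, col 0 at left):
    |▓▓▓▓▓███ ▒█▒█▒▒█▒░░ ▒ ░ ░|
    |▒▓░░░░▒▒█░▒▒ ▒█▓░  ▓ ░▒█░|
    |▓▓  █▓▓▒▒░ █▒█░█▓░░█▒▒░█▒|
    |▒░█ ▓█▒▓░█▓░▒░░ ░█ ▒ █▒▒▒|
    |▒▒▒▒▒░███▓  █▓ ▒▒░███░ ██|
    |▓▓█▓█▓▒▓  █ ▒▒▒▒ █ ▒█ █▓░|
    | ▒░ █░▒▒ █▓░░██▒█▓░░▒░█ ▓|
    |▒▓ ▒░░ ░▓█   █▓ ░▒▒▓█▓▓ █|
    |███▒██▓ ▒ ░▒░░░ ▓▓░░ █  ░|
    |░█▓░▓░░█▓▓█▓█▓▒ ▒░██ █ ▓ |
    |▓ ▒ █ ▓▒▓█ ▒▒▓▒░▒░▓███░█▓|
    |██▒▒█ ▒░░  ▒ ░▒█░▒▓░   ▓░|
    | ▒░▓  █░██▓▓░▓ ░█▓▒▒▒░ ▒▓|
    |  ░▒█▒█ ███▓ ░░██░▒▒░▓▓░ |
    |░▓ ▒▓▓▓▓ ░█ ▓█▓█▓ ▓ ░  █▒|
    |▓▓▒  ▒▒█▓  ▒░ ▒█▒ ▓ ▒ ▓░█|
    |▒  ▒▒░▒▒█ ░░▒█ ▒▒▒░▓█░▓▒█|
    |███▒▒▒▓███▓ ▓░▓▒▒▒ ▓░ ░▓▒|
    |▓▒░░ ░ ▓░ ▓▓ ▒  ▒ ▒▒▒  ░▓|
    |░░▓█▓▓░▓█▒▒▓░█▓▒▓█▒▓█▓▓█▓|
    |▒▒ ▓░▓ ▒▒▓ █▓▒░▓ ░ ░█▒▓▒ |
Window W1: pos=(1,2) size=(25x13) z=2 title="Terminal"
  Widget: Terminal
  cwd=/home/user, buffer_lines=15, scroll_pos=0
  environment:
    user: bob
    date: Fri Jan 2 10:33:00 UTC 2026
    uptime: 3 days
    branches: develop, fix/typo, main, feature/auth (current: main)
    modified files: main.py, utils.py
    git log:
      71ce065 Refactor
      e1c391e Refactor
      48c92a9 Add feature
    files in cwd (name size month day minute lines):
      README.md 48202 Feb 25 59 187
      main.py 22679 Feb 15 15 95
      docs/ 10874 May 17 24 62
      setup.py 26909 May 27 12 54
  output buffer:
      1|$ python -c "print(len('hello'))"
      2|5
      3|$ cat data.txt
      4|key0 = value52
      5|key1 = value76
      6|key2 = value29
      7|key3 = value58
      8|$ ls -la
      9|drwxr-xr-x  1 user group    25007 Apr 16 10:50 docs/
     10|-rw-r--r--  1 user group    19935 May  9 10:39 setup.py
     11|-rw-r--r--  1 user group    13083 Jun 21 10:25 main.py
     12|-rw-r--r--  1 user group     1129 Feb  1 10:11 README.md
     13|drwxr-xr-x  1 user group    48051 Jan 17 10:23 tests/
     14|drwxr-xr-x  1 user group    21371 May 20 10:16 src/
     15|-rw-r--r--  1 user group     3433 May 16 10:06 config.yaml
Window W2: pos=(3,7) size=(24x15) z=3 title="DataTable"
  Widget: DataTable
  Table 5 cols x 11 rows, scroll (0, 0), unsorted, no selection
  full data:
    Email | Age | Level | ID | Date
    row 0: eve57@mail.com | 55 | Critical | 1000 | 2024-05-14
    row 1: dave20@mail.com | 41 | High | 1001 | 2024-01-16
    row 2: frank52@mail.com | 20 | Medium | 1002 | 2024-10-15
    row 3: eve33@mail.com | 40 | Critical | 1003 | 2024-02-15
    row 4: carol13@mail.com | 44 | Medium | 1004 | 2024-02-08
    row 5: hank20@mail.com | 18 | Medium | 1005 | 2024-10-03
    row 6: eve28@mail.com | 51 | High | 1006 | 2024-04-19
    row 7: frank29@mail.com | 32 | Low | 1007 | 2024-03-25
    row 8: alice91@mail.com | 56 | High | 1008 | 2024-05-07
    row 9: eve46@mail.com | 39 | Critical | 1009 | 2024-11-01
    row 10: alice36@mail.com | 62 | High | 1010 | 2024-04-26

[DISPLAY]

┏━━━━━━━━━━━━━━━━━━━━━━━┓                          
┃ Terminal              ┃                          
┠───────────────────────┨                          
┃$ python -c "print(len(┃                          
┃5                      ┃                          
┃$┏━━━━━━━━━━━━━━━━━━━━━━┓                         
┃k┃ DataTable            ┃━━━━━━━━━━━━━━━━━━━┓     
┃k┠──────────────────────┨geViewer           ┃     
┃k┃Email           │Age│L┃───────────────────┨     
┃k┃────────────────┼───┼─┃▓███ ▒█▒█▒▒█▒░░ ▒ ░┃     
┃$┃eve57@mail.com  │55 │C┃░░▒▒█░▒▒ ▒█▓░  ▓ ░▒┃     
┃d┃dave20@mail.com │41 │H┃█▓▓▒▒░ █▒█░█▓░░█▒▒░┃     
┗━┃frank52@mail.com│20 │M┃▓█▒▓░█▓░▒░░ ░█ ▒ █▒┃     
  ┃eve33@mail.com  │40 │C┃▒░███▓  █▓ ▒▒░███░ ┃     
  ┃carol13@mail.com│44 │M┃█▓▒▓  █ ▒▒▒▒ █ ▒█ █┃     
  ┃hank20@mail.com │18 │M┃█░▒▒ █▓░░██▒█▓░░▒░█┃     
  ┃eve28@mail.com  │51 │H┃░░ ░▓█   █▓ ░▒▒▓█▓▓┃     


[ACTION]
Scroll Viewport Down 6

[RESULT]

┃$ python -c "print(len(┃                          
┃5                      ┃                          
┃$┏━━━━━━━━━━━━━━━━━━━━━━┓                         
┃k┃ DataTable            ┃━━━━━━━━━━━━━━━━━━━┓     
┃k┠──────────────────────┨geViewer           ┃     
┃k┃Email           │Age│L┃───────────────────┨     
┃k┃────────────────┼───┼─┃▓███ ▒█▒█▒▒█▒░░ ▒ ░┃     
┃$┃eve57@mail.com  │55 │C┃░░▒▒█░▒▒ ▒█▓░  ▓ ░▒┃     
┃d┃dave20@mail.com │41 │H┃█▓▓▒▒░ █▒█░█▓░░█▒▒░┃     
┗━┃frank52@mail.com│20 │M┃▓█▒▓░█▓░▒░░ ░█ ▒ █▒┃     
  ┃eve33@mail.com  │40 │C┃▒░███▓  █▓ ▒▒░███░ ┃     
  ┃carol13@mail.com│44 │M┃█▓▒▓  █ ▒▒▒▒ █ ▒█ █┃     
  ┃hank20@mail.com │18 │M┃█░▒▒ █▓░░██▒█▓░░▒░█┃     
  ┃eve28@mail.com  │51 │H┃░░ ░▓█   █▓ ░▒▒▓█▓▓┃     
  ┃frank29@mail.com│32 │L┃██▓ ▒ ░▒░░░ ▓▓░░ █ ┃     
  ┃alice91@mail.com│56 │H┃▓░░█▓▓█▓█▓▒ ▒░██ █ ┃     
  ┗━━━━━━━━━━━━━━━━━━━━━━┛━━━━━━━━━━━━━━━━━━━┛     


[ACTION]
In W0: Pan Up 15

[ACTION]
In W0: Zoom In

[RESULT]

┃$ python -c "print(len(┃                          
┃5                      ┃                          
┃$┏━━━━━━━━━━━━━━━━━━━━━━┓                         
┃k┃ DataTable            ┃━━━━━━━━━━━━━━━━━━━┓     
┃k┠──────────────────────┨geViewer           ┃     
┃k┃Email           │Age│L┃───────────────────┨     
┃k┃────────────────┼───┼─┃▓▓▓▓▓▓██████  ▒▒██▒┃     
┃$┃eve57@mail.com  │55 │C┃▓▓▓▓▓▓██████  ▒▒██▒┃     
┃d┃dave20@mail.com │41 │H┃░░░░░░░░▒▒▒▒██░░▒▒▒┃     
┗━┃frank52@mail.com│20 │M┃░░░░░░░░▒▒▒▒██░░▒▒▒┃     
  ┃eve33@mail.com  │40 │C┃    ██▓▓▓▓▒▒▒▒░░  █┃     
  ┃carol13@mail.com│44 │M┃    ██▓▓▓▓▒▒▒▒░░  █┃     
  ┃hank20@mail.com │18 │M┃██  ▓▓██▒▒▓▓░░██▓▓░┃     
  ┃eve28@mail.com  │51 │H┃██  ▓▓██▒▒▓▓░░██▓▓░┃     
  ┃frank29@mail.com│32 │L┃▒▒▒▒▒▒░░██████▓▓   ┃     
  ┃alice91@mail.com│56 │H┃▒▒▒▒▒▒░░██████▓▓   ┃     
  ┗━━━━━━━━━━━━━━━━━━━━━━┛━━━━━━━━━━━━━━━━━━━┛     


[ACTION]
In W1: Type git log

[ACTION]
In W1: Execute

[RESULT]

┃-rw-r--r--  1 user grou┃                          
┃drwxr-xr-x  1 user grou┃                          
┃d┏━━━━━━━━━━━━━━━━━━━━━━┓                         
┃-┃ DataTable            ┃━━━━━━━━━━━━━━━━━━━┓     
┃$┠──────────────────────┨geViewer           ┃     
┃7┃Email           │Age│L┃───────────────────┨     
┃e┃────────────────┼───┼─┃▓▓▓▓▓▓██████  ▒▒██▒┃     
┃4┃eve57@mail.com  │55 │C┃▓▓▓▓▓▓██████  ▒▒██▒┃     
┃$┃dave20@mail.com │41 │H┃░░░░░░░░▒▒▒▒██░░▒▒▒┃     
┗━┃frank52@mail.com│20 │M┃░░░░░░░░▒▒▒▒██░░▒▒▒┃     
  ┃eve33@mail.com  │40 │C┃    ██▓▓▓▓▒▒▒▒░░  █┃     
  ┃carol13@mail.com│44 │M┃    ██▓▓▓▓▒▒▒▒░░  █┃     
  ┃hank20@mail.com │18 │M┃██  ▓▓██▒▒▓▓░░██▓▓░┃     
  ┃eve28@mail.com  │51 │H┃██  ▓▓██▒▒▓▓░░██▓▓░┃     
  ┃frank29@mail.com│32 │L┃▒▒▒▒▒▒░░██████▓▓   ┃     
  ┃alice91@mail.com│56 │H┃▒▒▒▒▒▒░░██████▓▓   ┃     
  ┗━━━━━━━━━━━━━━━━━━━━━━┛━━━━━━━━━━━━━━━━━━━┛     


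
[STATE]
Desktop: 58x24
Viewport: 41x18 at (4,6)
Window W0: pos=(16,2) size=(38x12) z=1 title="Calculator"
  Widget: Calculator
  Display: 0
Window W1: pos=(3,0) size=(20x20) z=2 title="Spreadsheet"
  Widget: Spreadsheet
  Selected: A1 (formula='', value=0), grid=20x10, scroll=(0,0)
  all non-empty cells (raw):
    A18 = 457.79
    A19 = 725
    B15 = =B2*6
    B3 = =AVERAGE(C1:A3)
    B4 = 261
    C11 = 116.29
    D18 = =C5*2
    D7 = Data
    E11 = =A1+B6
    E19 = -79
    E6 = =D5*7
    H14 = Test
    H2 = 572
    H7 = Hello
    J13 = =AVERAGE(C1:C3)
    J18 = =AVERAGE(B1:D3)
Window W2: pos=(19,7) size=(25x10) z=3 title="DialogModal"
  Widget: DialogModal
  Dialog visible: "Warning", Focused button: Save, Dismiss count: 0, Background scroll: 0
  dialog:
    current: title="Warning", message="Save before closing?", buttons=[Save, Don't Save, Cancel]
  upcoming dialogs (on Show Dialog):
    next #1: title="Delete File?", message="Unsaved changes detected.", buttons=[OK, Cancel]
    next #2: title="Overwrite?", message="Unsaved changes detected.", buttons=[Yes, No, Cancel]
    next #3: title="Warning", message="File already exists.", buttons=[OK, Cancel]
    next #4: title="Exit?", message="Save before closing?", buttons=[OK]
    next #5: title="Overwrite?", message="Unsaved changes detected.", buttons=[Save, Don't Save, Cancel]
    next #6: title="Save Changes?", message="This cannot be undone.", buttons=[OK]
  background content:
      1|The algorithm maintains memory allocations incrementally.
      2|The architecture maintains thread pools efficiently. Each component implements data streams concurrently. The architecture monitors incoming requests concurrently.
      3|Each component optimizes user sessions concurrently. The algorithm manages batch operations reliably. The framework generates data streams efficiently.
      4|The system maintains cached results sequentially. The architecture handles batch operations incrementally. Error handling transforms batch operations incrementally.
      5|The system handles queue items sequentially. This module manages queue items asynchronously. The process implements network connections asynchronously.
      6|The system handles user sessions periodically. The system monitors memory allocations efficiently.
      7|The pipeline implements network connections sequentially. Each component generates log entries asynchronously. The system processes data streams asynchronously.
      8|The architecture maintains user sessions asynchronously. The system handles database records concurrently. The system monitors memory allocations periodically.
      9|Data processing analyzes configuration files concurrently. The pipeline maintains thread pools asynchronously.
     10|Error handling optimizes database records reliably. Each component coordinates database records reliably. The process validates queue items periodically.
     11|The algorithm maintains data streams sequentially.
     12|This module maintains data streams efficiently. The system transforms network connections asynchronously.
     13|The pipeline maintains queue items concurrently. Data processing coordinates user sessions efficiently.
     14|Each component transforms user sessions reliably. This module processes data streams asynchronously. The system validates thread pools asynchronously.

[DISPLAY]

  1      [0]      ┃──┬───┬───┐           
  2        0   ┏━━━━━━━━━━━━━━━━━━━━━━━┓ 
  3        0#CI┃ DialogModal           ┃ 
  4        0   ┠───────────────────────┨ 
  5        0   ┃Th┌─────────────────┐ns┃ 
  6        0   ┃Th│     Warning     │ta┃ 
  7        0   ┃Ea│Save before closi│ze┃ 
  8        0   ┃Th│[Save]  Don't Sav│ca┃━
  9        0   ┃Th└─────────────────┘eu┃ 
 10        0   ┃The system handles user┃ 
 11        0   ┗━━━━━━━━━━━━━━━━━━━━━━━┛ 
 12        0      ┃                      
 13        0      ┃                      
━━━━━━━━━━━━━━━━━━┛                      
                                         
                                         
                                         
                                         


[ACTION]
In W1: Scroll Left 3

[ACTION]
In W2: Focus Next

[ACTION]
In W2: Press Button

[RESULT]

  1      [0]      ┃──┬───┬───┐           
  2        0   ┏━━━━━━━━━━━━━━━━━━━━━━━┓ 
  3        0#CI┃ DialogModal           ┃ 
  4        0   ┠───────────────────────┨ 
  5        0   ┃The algorithm maintains┃ 
  6        0   ┃The architecture mainta┃ 
  7        0   ┃Each component optimize┃ 
  8        0   ┃The system maintains ca┃━
  9        0   ┃The system handles queu┃ 
 10        0   ┃The system handles user┃ 
 11        0   ┗━━━━━━━━━━━━━━━━━━━━━━━┛ 
 12        0      ┃                      
 13        0      ┃                      
━━━━━━━━━━━━━━━━━━┛                      
                                         
                                         
                                         
                                         


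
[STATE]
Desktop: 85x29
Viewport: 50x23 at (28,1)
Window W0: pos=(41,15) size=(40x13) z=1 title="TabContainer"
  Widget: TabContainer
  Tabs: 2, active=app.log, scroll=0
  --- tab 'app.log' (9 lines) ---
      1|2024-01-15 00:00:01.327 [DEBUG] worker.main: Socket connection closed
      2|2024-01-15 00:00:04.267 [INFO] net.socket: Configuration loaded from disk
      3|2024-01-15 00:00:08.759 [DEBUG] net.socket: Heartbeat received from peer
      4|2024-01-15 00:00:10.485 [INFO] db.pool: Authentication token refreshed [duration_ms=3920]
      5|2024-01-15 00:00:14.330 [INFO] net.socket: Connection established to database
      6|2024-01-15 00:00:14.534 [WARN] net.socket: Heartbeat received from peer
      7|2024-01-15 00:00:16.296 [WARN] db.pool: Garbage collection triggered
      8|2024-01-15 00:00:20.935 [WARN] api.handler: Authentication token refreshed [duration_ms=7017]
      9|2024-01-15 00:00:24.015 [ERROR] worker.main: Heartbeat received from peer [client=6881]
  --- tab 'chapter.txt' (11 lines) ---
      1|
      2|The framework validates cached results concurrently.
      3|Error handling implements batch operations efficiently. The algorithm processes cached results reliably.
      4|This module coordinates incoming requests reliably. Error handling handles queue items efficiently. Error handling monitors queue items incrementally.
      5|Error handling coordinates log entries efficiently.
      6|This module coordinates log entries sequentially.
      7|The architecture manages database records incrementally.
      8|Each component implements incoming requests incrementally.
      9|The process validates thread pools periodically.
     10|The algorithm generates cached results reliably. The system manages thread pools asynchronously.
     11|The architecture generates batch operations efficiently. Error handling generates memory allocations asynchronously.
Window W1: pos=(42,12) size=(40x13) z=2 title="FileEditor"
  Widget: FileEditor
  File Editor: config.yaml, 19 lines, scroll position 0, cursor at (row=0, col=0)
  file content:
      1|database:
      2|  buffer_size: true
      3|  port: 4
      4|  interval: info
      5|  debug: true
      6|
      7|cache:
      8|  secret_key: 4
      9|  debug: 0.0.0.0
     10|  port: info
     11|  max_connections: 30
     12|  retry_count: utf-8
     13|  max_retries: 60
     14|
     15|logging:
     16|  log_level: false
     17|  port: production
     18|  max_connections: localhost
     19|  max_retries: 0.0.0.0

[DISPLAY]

                                                  
                                                  
                                                  
                                                  
                                                  
                                                  
                                                  
                                                  
                                                  
                                                  
                                                  
              ┏━━━━━━━━━━━━━━━━━━━━━━━━━━━━━━━━━━━
              ┃ FileEditor                        
              ┠───────────────────────────────────
             ┏┃█atabase:                          
             ┃┃  buffer_size: true                
             ┠┃  port: 4                          
             ┃┃  interval: info                   
             ┃┃  debug: true                      
             ┃┃                                   
             ┃┃cache:                             
             ┃┃  secret_key: 4                    
             ┃┃  debug: 0.0.0.0                   


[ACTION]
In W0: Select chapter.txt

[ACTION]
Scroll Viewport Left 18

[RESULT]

                                                  
                                                  
                                                  
                                                  
                                                  
                                                  
                                                  
                                                  
                                                  
                                                  
                                                  
                                ┏━━━━━━━━━━━━━━━━━
                                ┃ FileEditor      
                                ┠─────────────────
                               ┏┃█atabase:        
                               ┃┃  buffer_size: tr
                               ┠┃  port: 4        
                               ┃┃  interval: info 
                               ┃┃  debug: true    
                               ┃┃                 
                               ┃┃cache:           
                               ┃┃  secret_key: 4  
                               ┃┃  debug: 0.0.0.0 
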